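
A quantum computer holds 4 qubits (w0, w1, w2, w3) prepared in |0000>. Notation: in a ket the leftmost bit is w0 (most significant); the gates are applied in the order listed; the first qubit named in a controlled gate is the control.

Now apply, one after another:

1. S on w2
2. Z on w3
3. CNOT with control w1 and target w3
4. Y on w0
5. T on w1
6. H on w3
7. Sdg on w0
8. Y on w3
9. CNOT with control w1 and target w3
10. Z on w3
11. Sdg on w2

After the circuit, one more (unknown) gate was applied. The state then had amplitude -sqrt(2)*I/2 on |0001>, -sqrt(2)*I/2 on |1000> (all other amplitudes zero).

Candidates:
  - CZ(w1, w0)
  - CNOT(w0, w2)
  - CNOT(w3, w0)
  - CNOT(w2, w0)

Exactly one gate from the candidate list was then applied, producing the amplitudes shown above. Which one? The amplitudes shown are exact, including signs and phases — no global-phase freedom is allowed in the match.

The unique candidate consistent with the amplitudes is CNOT(w3, w0).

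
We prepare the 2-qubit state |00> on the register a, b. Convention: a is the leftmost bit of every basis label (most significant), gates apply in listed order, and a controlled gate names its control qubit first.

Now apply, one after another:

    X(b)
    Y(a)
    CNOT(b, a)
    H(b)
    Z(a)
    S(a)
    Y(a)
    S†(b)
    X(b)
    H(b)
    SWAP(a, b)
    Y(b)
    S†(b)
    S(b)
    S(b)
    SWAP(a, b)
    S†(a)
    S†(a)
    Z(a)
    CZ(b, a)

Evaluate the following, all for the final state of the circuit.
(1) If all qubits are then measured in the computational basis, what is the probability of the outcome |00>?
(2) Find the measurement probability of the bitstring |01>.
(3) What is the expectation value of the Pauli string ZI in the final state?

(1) Outcome |00> occurs with probability 1/2.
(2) A full measurement returns |01> with probability 1/2.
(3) The observable ZI averages to 1.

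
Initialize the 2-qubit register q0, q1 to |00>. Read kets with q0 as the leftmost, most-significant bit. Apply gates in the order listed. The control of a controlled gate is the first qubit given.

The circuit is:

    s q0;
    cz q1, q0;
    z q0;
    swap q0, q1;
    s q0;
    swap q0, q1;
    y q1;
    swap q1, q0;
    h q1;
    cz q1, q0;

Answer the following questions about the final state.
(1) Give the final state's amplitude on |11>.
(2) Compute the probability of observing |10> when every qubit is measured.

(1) The final state's coefficient on |11> equals -sqrt(2)*I/2.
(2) The probability of measuring |10> is 1/2.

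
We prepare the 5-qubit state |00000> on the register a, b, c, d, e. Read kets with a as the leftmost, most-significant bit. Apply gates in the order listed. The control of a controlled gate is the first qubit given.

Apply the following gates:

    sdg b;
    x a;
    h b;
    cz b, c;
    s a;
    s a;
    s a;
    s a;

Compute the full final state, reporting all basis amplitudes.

The resulting statevector has amplitude sqrt(2)/2 on |10000>, sqrt(2)/2 on |11000>, and 0 on every other basis state. Key observation: the block from step 5 through step 8 cancels to the identity and can be dropped.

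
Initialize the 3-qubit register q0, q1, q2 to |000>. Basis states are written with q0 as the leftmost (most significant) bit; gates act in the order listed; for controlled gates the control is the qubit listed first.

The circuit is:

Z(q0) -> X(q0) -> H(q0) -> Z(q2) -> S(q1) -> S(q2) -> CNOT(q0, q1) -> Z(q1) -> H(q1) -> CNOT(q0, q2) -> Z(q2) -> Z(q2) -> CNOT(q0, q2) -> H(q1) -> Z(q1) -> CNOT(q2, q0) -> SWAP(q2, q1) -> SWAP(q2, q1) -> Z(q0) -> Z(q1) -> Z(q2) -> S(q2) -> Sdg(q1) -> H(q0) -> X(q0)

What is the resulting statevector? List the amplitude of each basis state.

The final amplitudes are 1/2 on |000>, 0 on |001>, -I/2 on |010>, 0 on |011>, 1/2 on |100>, 0 on |101>, I/2 on |110>, 0 on |111>.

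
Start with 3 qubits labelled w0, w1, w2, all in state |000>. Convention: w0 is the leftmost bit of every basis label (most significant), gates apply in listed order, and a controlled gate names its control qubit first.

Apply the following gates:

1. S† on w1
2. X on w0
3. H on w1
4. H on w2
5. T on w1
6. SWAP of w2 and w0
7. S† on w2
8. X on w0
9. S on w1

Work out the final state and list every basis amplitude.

The final amplitudes are 0 on |000>, -I/2 on |001>, 0 on |010>, exp(I*pi/4)/2 on |011>, 0 on |100>, -I/2 on |101>, 0 on |110>, exp(I*pi/4)/2 on |111>.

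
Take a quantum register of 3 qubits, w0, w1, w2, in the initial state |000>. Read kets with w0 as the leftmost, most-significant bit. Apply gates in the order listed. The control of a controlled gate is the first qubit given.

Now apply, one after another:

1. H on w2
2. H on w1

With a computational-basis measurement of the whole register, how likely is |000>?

Outcome |000> occurs with probability 1/4.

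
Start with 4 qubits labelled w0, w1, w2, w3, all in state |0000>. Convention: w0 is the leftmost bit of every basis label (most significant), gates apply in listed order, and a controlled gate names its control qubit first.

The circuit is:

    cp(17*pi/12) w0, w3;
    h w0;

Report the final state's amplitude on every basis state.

The resulting statevector has amplitude sqrt(2)/2 on |0000>, sqrt(2)/2 on |1000>, and 0 on every other basis state.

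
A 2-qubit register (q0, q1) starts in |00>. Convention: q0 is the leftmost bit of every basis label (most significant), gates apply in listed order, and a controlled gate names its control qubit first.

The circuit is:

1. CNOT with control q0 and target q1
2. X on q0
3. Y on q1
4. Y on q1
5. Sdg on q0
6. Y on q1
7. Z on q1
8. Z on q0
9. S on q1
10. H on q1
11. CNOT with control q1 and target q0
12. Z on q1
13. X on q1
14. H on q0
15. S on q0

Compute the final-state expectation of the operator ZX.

The expectation value of ZX is 1.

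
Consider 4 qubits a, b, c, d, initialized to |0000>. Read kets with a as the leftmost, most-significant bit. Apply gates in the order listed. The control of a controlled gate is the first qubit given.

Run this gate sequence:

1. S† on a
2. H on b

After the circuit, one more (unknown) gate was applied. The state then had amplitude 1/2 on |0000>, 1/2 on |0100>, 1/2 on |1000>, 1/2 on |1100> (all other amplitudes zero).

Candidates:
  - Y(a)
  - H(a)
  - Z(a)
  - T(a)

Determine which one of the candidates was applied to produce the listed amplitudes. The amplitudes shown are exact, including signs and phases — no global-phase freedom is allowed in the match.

The applied gate was H(a).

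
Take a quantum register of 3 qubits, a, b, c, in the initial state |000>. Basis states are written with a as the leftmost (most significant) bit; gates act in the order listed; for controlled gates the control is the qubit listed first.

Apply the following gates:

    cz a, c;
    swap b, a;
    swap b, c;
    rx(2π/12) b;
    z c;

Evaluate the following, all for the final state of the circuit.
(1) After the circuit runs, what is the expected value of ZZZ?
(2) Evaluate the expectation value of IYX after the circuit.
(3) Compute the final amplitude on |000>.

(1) In the final state, ZZZ has expectation sqrt(3)/2.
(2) The expectation value of IYX is 0.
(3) The final state's coefficient on |000> equals sqrt(2)/4 + sqrt(6)/4.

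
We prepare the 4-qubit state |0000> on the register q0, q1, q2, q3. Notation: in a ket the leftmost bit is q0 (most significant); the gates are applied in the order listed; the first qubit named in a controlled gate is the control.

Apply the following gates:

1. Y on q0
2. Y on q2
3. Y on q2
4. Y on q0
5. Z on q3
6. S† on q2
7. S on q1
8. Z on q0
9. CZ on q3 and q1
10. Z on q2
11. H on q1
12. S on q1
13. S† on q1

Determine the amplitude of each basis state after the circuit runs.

After the circuit, the state carries amplitude sqrt(2)/2 on |0000>, sqrt(2)/2 on |0100>, and 0 on every other basis state.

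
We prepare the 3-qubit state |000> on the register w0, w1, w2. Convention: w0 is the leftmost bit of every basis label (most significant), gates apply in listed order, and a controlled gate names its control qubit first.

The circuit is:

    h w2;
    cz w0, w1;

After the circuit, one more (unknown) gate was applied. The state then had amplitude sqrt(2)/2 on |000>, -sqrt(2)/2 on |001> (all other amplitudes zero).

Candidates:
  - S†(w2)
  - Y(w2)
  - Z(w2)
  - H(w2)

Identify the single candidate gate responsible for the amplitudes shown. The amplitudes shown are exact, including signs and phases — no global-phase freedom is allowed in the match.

It was Z(w2) that produced the state shown.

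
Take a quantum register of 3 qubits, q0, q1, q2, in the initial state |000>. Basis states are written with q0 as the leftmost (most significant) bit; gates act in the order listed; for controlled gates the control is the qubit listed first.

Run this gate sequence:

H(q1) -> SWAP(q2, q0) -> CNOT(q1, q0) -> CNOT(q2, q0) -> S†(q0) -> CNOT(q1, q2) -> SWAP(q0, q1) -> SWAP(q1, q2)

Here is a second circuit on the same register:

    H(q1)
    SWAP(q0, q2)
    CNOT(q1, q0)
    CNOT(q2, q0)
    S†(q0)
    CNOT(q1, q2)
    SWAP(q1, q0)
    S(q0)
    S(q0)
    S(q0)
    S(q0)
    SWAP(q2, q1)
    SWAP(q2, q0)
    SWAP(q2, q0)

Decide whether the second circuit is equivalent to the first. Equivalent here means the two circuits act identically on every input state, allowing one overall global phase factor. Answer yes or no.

Yes — the two circuits implement the same unitary up to a global phase.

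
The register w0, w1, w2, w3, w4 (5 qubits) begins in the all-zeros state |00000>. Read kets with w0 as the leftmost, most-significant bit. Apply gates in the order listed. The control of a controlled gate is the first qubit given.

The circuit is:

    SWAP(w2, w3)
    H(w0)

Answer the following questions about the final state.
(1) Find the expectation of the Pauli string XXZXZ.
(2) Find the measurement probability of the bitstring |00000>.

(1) In the final state, XXZXZ has expectation 0.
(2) The probability of measuring |00000> is 1/2.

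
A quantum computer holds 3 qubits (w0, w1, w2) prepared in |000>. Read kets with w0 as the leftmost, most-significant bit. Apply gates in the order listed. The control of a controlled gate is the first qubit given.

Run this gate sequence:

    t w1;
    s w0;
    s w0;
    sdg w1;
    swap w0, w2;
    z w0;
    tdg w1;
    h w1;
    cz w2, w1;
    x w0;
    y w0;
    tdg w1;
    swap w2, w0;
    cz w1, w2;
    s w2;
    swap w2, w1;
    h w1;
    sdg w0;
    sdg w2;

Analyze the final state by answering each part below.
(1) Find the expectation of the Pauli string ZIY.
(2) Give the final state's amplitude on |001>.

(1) The expectation value of ZIY is -sqrt(2)/2.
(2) The final state's coefficient on |001> equals exp(3*I*pi/4)/2.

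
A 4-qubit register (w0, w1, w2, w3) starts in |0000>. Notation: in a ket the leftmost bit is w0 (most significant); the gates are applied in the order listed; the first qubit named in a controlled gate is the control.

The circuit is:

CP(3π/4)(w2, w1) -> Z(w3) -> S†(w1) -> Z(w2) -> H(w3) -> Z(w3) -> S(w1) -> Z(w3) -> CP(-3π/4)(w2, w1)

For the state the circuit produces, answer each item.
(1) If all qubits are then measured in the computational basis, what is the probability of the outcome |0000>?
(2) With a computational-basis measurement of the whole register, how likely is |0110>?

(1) The probability of measuring |0000> is 1/2.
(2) Outcome |0110> occurs with probability 0.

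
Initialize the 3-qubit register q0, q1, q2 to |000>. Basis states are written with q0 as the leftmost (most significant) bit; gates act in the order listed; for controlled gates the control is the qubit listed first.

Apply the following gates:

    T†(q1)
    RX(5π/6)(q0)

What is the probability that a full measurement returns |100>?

A full measurement returns |100> with probability sqrt(3)/4 + 1/2.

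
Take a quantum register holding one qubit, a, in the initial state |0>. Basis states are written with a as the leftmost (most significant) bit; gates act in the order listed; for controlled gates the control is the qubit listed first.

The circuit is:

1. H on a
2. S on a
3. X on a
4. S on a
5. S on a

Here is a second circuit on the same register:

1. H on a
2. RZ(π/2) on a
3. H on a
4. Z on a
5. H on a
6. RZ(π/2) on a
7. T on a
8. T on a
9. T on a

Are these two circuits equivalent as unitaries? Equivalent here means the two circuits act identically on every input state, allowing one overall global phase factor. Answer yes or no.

No — the two circuits implement different unitaries, even allowing a global phase.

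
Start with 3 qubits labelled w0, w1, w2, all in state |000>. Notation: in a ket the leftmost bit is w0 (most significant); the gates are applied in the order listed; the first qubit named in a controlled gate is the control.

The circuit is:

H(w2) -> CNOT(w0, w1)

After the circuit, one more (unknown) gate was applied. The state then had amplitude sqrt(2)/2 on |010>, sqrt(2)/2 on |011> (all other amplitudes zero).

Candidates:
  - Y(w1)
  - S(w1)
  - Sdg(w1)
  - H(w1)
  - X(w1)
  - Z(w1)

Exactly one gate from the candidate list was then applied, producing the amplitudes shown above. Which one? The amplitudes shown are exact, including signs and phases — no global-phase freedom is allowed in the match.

The applied gate was X(w1).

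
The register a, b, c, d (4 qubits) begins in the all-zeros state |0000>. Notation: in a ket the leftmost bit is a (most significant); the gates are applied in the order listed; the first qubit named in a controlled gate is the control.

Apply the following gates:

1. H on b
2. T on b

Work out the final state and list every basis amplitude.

The final amplitudes are sqrt(2)/2 on |0000>, sqrt(2)*exp(I*pi/4)/2 on |0100>, and 0 on every other basis state.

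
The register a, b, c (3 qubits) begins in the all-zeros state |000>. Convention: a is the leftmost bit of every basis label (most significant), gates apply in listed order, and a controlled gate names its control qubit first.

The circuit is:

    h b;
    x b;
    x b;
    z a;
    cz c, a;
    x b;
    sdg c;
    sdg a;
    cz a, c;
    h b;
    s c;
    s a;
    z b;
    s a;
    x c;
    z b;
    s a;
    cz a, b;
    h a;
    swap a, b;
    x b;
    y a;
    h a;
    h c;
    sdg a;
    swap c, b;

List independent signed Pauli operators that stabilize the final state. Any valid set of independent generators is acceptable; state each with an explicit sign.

The final state is stabilized by the group generated by +YII, -IXI, +IIX; other independent generating sets are equally valid.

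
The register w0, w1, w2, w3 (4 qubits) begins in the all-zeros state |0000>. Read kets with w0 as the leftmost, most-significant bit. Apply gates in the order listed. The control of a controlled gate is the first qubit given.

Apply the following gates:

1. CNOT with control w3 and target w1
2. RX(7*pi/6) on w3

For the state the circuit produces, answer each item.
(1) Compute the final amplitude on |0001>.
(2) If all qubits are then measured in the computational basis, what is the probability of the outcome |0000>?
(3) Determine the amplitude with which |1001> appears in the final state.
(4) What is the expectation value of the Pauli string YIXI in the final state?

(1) The final state's coefficient on |0001> equals I*(-sqrt(6) - sqrt(2))/4.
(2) The probability of measuring |0000> is 1/2 - sqrt(3)/4.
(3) The amplitude on |1001> is 0.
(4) In the final state, YIXI has expectation 0.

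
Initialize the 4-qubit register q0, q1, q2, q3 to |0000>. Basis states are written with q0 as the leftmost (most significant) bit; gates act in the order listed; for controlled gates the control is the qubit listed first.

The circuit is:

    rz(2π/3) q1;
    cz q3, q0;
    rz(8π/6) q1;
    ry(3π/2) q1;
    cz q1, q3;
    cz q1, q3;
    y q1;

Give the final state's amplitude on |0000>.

The final state's coefficient on |0000> equals sqrt(2)*I/2. Key observation: the block from step 5 through step 6 cancels to the identity and can be dropped.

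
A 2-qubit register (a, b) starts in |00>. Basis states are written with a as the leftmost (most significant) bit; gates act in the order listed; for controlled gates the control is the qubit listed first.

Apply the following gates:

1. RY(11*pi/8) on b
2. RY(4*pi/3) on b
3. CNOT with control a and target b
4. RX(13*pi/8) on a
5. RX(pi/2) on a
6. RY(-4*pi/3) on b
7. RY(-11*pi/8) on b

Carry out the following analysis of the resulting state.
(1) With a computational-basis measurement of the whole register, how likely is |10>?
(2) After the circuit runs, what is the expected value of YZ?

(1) Outcome |10> occurs with probability 1/2 - sqrt(sqrt(2) + 2)/4.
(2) The expectation value of YZ is -sqrt(2 - sqrt(2))/2.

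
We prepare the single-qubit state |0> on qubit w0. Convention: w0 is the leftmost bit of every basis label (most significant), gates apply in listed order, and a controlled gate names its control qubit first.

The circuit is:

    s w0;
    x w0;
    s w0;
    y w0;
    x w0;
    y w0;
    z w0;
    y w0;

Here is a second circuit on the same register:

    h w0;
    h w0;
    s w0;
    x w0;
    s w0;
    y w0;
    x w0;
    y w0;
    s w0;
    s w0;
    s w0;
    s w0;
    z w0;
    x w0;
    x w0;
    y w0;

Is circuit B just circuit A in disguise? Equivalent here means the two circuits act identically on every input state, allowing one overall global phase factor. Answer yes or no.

Yes: on every input state the two circuits agree up to one overall phase factor.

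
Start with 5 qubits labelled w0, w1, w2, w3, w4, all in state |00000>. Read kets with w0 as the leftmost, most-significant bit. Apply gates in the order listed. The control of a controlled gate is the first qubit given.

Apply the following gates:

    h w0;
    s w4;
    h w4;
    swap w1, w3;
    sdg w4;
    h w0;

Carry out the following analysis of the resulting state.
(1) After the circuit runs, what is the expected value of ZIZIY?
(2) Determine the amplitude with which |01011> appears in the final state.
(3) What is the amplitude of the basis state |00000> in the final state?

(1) The observable ZIZIY averages to -1.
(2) The final state's coefficient on |01011> equals 0.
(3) |00000> carries amplitude sqrt(2)/2 in the final state.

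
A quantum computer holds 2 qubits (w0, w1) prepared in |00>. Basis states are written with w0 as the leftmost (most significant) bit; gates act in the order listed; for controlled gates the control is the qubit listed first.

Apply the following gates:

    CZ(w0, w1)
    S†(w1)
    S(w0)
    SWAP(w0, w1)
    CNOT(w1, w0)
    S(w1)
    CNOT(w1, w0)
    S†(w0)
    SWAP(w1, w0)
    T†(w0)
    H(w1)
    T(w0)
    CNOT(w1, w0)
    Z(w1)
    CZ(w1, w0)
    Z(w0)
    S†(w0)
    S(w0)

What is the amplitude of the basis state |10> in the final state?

The final state's coefficient on |10> equals 0.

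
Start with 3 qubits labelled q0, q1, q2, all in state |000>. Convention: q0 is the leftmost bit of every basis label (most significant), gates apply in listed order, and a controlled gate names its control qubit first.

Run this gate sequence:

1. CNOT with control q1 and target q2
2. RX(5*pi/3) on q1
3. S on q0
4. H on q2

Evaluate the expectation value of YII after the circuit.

The expectation value of YII is 0.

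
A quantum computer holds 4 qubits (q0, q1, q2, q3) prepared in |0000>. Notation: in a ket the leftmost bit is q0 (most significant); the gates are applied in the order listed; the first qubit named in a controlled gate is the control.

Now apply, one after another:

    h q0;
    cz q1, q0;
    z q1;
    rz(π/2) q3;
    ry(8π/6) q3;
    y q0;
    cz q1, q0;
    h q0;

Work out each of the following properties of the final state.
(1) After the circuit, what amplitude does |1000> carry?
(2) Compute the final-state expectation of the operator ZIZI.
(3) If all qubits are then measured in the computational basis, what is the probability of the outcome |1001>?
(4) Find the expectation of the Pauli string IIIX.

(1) The final state's coefficient on |1000> equals exp(I*pi/4)/2.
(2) The expectation value of ZIZI is -1.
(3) Outcome |1001> occurs with probability 3/4.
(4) The observable IIIX averages to -sqrt(3)/2.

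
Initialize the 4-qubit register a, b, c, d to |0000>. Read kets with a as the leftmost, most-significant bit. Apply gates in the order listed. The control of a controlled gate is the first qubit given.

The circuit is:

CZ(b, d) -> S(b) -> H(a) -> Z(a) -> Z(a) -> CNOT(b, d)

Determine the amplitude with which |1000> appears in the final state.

The final state's coefficient on |1000> equals sqrt(2)/2.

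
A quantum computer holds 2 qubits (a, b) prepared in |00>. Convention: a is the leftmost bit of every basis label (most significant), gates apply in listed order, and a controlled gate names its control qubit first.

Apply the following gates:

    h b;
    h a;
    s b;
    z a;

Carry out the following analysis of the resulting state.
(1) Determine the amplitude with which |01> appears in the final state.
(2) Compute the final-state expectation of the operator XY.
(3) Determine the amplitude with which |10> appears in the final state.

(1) The amplitude on |01> is I/2.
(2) The expectation value of XY is -1.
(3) The amplitude on |10> is -1/2.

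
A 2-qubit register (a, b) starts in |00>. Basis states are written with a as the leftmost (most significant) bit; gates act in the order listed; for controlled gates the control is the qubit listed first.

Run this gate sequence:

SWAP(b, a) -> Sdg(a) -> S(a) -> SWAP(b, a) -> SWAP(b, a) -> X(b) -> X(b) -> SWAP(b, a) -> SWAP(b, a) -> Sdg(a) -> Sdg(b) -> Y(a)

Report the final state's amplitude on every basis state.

The resulting statevector has amplitude I on |10>, and 0 on every other basis state. Key observation: gates 3-10 undo each other exactly, leaving only the rest of the circuit to track.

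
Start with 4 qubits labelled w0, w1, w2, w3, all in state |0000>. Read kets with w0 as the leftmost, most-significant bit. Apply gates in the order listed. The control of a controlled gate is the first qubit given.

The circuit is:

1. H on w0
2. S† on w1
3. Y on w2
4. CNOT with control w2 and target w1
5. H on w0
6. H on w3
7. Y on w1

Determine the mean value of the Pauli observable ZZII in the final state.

The observable ZZII averages to 1.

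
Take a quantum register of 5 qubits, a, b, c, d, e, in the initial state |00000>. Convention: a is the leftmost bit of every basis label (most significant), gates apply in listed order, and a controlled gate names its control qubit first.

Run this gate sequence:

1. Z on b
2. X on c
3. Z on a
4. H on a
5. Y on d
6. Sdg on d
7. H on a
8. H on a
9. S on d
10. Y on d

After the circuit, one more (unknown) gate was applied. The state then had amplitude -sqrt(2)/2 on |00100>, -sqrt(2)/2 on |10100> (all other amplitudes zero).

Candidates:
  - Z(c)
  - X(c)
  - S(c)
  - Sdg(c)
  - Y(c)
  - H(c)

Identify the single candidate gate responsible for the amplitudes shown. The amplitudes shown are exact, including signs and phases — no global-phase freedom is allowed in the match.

The unique candidate consistent with the amplitudes is Z(c). Key observation: steps 5-10 multiply out to the identity, so the circuit reduces to the remaining gates.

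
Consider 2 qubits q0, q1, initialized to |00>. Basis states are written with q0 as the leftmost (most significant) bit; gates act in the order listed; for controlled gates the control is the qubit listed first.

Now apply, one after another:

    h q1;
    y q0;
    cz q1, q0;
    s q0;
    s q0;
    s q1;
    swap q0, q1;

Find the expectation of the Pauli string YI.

The expectation value of YI is -1.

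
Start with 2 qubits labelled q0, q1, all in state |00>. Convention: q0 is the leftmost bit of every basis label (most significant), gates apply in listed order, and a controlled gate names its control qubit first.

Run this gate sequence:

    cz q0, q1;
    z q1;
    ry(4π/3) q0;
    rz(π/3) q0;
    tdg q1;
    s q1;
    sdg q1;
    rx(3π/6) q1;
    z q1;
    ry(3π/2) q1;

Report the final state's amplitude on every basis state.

The resulting statevector has amplitude (-1 - I)*exp(5*I*pi/6)/4 on |00>, (1 - I)*exp(5*I*pi/6)/4 on |01>, sqrt(3)*(-exp(2*I*pi/3) - exp(I*pi/6))/4 on |10>, sqrt(3)*(-exp(2*I*pi/3) + exp(I*pi/6))/4 on |11>. Key observation: gates 6-7 undo each other exactly, leaving only the rest of the circuit to track.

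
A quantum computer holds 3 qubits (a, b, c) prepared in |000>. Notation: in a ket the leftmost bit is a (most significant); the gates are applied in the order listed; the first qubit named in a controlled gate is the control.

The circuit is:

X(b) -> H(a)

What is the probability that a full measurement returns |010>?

Outcome |010> occurs with probability 1/2.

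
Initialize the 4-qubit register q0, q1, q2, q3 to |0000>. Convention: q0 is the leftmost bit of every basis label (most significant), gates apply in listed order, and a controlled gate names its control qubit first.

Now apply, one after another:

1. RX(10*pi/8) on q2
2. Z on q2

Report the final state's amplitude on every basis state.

The resulting statevector has amplitude -sqrt(2 - sqrt(2))/2 on |0000>, I*sqrt(sqrt(2) + 2)/2 on |0010>, and 0 on every other basis state.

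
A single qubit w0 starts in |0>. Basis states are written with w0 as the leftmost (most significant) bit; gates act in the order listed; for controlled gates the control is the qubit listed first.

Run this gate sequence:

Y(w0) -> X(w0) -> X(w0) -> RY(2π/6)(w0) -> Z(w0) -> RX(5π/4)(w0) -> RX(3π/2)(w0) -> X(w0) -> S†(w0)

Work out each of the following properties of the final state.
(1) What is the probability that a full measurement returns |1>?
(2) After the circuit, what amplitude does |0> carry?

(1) The probability of measuring |1> is sqrt(2)/8 + 1/2.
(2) The amplitude on |0> is sqrt(4 - 2*sqrt(2))/8 + sqrt(2*sqrt(2) + 4)/8 - I*sqrt(12 - 6*sqrt(2))/8 + I*sqrt(6*sqrt(2) + 12)/8.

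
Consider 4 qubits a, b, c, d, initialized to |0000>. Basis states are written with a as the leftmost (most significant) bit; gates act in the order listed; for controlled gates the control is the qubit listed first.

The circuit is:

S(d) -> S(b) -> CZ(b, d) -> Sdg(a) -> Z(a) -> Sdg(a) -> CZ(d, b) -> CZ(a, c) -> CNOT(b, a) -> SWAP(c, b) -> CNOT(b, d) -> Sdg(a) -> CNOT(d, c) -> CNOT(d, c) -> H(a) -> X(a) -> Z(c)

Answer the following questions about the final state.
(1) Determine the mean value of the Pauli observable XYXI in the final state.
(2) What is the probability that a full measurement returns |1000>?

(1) The expectation value of XYXI is 0.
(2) The probability of measuring |1000> is 1/2.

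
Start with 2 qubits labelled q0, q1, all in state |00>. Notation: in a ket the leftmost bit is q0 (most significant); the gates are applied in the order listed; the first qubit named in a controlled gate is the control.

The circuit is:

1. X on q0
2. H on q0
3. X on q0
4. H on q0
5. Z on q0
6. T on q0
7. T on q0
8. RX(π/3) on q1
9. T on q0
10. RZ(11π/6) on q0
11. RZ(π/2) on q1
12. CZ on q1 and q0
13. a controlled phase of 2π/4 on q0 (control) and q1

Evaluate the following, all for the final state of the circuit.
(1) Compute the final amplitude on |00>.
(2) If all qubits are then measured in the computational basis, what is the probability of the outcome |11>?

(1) The amplitude on |00> is 0. Key observation: gates 2-5 undo each other exactly, leaving only the rest of the circuit to track.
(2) A full measurement returns |11> with probability 1/4.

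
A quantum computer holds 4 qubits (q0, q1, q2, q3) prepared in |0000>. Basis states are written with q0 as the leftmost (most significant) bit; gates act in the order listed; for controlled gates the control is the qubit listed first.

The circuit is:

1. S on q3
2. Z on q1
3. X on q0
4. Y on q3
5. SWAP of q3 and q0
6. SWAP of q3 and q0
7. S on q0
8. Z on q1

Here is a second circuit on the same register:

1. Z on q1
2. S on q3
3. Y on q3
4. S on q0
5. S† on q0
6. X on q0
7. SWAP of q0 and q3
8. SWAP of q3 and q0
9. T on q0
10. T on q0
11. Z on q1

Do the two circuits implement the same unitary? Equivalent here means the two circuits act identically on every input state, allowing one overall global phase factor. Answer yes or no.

Yes, they are equivalent — the unitaries differ by at most a global phase.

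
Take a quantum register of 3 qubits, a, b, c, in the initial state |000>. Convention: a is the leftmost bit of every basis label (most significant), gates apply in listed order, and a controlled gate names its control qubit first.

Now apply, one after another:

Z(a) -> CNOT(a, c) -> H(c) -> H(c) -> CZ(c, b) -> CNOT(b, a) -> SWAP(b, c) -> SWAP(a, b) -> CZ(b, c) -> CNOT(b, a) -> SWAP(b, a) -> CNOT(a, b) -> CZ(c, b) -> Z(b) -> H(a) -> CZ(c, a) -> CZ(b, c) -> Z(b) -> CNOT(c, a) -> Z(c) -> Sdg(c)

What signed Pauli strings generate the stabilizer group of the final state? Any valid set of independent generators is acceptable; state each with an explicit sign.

One valid set of independent stabilizer generators is +XII, +IZI, +IIZ (any independent generating set of the same group is equally correct).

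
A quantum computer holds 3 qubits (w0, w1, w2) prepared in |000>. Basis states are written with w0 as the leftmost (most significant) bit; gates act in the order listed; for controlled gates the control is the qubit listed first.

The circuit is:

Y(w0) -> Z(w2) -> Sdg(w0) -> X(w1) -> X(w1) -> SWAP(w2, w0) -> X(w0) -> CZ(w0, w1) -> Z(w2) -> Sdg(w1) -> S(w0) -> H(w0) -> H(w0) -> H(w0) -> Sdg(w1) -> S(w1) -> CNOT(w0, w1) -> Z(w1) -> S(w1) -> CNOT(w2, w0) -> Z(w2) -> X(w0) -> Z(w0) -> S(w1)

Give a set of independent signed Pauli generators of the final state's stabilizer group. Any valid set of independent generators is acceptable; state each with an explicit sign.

One valid set of independent stabilizer generators is +XXI, +ZZI, -IIZ (any independent generating set of the same group is equally correct). Key observation: gates 4-5 undo each other exactly, leaving only the rest of the circuit to track.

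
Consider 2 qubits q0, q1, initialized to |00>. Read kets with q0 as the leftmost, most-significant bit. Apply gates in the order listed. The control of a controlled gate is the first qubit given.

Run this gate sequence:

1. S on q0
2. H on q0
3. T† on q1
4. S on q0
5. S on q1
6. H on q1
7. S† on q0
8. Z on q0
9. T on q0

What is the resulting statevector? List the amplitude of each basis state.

The resulting statevector has amplitude 1/2 on |00>, 1/2 on |01>, -exp(I*pi/4)/2 on |10>, -exp(I*pi/4)/2 on |11>.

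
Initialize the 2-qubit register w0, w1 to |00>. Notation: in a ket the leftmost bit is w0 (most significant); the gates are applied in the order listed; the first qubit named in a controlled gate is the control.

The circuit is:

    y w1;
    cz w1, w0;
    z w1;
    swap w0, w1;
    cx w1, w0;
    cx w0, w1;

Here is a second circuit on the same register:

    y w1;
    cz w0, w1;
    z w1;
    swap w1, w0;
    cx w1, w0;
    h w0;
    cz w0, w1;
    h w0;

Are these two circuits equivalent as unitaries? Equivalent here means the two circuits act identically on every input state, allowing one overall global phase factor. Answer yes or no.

No — the two circuits implement different unitaries, even allowing a global phase.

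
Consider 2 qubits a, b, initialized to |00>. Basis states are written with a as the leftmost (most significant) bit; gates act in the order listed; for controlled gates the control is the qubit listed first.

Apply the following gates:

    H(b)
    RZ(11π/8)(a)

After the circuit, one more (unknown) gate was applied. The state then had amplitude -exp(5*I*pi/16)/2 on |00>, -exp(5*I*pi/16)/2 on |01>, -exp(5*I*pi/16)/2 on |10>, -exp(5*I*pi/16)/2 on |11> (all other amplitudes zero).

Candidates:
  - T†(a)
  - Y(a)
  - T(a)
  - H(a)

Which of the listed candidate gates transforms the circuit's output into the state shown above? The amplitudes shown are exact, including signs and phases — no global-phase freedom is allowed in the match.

The unique candidate consistent with the amplitudes is H(a).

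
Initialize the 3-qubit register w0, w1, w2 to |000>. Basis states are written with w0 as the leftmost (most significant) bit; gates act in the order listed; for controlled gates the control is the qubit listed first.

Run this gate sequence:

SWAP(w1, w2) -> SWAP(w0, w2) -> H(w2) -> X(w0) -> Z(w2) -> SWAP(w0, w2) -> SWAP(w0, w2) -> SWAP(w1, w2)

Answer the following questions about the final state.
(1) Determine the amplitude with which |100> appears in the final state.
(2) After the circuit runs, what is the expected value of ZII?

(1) The final state's coefficient on |100> equals sqrt(2)/2.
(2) In the final state, ZII has expectation -1.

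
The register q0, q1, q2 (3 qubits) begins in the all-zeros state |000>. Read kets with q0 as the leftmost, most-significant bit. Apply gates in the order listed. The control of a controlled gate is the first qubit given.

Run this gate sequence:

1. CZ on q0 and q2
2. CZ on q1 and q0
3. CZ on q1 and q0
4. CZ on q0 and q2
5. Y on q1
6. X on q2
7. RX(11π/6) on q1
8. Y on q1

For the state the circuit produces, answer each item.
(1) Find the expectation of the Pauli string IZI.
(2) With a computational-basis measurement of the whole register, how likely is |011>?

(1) In the final state, IZI has expectation sqrt(3)/2.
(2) The probability of measuring |011> is 1/2 - sqrt(3)/4.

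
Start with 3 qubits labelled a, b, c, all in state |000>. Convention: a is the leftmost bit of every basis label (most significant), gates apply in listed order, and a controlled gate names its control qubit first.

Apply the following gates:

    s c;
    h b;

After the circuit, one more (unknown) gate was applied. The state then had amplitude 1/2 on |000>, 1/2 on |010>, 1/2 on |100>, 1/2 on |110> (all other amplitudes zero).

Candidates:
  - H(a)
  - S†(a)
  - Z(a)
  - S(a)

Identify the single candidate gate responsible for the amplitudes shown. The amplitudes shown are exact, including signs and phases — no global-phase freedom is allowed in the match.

The unique candidate consistent with the amplitudes is H(a).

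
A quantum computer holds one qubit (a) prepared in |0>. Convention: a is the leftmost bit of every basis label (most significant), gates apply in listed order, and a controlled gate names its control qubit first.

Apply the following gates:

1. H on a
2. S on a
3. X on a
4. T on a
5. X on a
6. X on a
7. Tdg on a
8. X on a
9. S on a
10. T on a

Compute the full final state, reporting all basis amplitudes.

The resulting statevector has amplitude sqrt(2)/2 on |0>, -sqrt(2)*exp(I*pi/4)/2 on |1>. Key observation: the block from step 3 through step 8 cancels to the identity and can be dropped.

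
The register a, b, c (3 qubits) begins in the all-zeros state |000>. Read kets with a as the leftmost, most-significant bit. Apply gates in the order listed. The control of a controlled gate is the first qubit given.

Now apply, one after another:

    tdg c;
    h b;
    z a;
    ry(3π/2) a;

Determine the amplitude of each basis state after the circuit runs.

After the circuit, the state carries amplitude -1/2 on |000>, 0 on |001>, -1/2 on |010>, 0 on |011>, 1/2 on |100>, 0 on |101>, 1/2 on |110>, 0 on |111>.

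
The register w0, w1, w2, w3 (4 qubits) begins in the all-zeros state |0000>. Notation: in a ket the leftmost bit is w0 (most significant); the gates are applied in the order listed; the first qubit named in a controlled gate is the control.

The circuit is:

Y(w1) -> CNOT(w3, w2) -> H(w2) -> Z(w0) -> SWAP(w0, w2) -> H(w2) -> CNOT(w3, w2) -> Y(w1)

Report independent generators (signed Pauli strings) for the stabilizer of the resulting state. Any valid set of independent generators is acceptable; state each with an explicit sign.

The final state is stabilized by the group generated by +XIII, +IIXI, +IZII, +IIIZ; other independent generating sets are equally valid.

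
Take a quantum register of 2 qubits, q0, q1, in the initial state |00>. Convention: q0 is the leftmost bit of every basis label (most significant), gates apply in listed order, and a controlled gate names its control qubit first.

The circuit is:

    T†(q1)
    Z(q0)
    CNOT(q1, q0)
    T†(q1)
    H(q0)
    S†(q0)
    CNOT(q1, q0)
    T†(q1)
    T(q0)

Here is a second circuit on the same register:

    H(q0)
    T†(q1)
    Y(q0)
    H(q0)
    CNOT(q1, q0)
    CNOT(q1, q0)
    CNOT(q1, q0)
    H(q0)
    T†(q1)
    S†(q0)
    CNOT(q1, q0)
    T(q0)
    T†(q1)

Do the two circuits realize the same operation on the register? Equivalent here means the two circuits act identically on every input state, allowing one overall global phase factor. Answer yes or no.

No: there is an input state on which the two circuits produce genuinely different outputs (not merely differing by a phase).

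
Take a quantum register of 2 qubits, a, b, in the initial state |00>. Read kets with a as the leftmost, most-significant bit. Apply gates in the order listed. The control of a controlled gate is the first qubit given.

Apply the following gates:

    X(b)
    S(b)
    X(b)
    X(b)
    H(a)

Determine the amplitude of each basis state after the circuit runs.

The resulting statevector has amplitude 0 on |00>, sqrt(2)*I/2 on |01>, 0 on |10>, sqrt(2)*I/2 on |11>. Key observation: gates 3-4 undo each other exactly, leaving only the rest of the circuit to track.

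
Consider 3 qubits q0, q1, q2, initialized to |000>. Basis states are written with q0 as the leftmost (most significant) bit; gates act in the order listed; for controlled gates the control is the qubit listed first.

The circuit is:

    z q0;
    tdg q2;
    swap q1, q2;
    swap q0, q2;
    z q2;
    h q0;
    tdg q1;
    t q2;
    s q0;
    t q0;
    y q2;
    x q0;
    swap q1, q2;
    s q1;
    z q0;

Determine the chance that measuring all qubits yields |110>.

Outcome |110> occurs with probability 1/2.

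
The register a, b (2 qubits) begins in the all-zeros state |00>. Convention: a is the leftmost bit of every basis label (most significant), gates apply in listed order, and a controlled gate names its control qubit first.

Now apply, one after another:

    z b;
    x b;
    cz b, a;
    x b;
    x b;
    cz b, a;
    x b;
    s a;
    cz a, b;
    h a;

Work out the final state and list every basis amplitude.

After the circuit, the state carries amplitude sqrt(2)/2 on |00>, 0 on |01>, sqrt(2)/2 on |10>, 0 on |11>. Key observation: steps 2-7 multiply out to the identity, so the circuit reduces to the remaining gates.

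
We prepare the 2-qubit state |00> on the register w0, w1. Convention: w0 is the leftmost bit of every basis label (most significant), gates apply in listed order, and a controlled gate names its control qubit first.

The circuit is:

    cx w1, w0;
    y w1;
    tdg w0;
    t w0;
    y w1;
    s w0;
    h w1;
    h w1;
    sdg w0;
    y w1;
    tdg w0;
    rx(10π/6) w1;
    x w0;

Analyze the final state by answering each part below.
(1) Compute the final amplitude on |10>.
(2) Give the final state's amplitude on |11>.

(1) The amplitude on |10> is 1/2. Key observation: steps 4-11 multiply out to the identity, so the circuit reduces to the remaining gates.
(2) The final state's coefficient on |11> equals -sqrt(3)*I/2.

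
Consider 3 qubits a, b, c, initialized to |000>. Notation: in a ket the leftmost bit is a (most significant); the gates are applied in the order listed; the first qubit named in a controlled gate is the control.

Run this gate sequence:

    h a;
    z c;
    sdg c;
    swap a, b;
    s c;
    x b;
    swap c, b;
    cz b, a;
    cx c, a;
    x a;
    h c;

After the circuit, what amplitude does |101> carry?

|101> carries amplitude 1/2 in the final state.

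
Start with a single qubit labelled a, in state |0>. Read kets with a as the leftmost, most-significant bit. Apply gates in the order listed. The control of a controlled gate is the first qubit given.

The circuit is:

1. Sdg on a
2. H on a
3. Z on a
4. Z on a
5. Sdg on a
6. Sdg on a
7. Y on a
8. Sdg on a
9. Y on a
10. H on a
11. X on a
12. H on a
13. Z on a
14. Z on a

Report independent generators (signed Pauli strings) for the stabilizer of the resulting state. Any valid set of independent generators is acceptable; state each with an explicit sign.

The stabilizer group can be generated by +Y, among other valid generating sets. Key observation: steps 10-13 multiply out to the identity, so the circuit reduces to the remaining gates.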